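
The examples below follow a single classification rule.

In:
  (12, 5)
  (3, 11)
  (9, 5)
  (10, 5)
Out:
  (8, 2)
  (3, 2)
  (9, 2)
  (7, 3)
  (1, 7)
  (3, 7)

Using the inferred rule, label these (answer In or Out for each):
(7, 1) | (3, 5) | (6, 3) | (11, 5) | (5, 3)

Rule: sum ≥ 14. This holds for each 'In' example and fails for each 'Out' one.
(7, 1): 7+1 = 8, fails this test → Out. (3, 5): 3+5 = 8, fails this test → Out. (6, 3): 6+3 = 9, fails this test → Out. (11, 5): 11+5 = 16, fits → In. (5, 3): 5+3 = 8, fails this test → Out.

Out, Out, Out, In, Out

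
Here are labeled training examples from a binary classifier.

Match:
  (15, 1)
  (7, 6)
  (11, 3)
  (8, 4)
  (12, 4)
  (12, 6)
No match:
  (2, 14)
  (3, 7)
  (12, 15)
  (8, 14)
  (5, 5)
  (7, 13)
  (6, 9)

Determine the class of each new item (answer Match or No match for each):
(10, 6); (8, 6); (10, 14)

Match, Match, No match

Rule: first > second. This holds for each 'Match' example and fails for each 'No match' one.
(10, 6) → 10 > 6 → Match. (8, 6) → 8 > 6 → Match. (10, 14) → 10 < 14 → No match.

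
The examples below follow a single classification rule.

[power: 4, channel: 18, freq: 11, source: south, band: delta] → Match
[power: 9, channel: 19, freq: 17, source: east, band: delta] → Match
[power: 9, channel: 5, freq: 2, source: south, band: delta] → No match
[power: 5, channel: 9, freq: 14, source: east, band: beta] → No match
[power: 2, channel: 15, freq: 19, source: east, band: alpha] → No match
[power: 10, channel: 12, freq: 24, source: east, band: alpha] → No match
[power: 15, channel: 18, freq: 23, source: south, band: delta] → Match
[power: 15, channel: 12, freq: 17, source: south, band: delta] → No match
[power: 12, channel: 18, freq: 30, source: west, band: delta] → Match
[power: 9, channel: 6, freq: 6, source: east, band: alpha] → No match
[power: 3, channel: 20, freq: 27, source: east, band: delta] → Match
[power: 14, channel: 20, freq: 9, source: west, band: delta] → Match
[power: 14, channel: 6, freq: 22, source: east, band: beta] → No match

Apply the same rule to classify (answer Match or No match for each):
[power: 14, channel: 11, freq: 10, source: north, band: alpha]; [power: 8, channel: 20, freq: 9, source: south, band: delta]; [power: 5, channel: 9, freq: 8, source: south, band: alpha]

No match, Match, No match

The rule appears to be: channel ≥ 18.
No match: [power: 14, channel: 11, freq: 10, source: north, band: alpha], since channel = 11. Match: [power: 8, channel: 20, freq: 9, source: south, band: delta], since channel = 20. No match: [power: 5, channel: 9, freq: 8, source: south, band: alpha], since channel = 9.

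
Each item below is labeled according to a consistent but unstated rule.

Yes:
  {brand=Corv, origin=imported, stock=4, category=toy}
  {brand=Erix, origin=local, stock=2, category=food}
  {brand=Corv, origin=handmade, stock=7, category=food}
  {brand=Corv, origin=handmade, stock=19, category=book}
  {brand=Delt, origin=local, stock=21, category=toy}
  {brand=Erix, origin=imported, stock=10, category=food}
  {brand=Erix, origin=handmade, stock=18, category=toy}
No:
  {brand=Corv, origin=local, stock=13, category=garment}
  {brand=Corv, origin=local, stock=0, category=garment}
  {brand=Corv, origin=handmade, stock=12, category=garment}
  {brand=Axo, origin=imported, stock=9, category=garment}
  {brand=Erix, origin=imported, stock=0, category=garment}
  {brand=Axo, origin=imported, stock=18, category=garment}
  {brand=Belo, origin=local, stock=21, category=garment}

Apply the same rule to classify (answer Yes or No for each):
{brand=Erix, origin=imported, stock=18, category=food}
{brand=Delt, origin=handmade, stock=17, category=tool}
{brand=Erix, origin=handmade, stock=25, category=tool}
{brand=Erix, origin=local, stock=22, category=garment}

Checking candidate rules against both groups, what survives is: category is not garment.
{brand=Erix, origin=imported, stock=18, category=food} — category is food, hence Yes.
{brand=Delt, origin=handmade, stock=17, category=tool} — category is tool, hence Yes.
{brand=Erix, origin=handmade, stock=25, category=tool} — category is tool, hence Yes.
{brand=Erix, origin=local, stock=22, category=garment} — category is garment, hence No.

Yes, Yes, Yes, No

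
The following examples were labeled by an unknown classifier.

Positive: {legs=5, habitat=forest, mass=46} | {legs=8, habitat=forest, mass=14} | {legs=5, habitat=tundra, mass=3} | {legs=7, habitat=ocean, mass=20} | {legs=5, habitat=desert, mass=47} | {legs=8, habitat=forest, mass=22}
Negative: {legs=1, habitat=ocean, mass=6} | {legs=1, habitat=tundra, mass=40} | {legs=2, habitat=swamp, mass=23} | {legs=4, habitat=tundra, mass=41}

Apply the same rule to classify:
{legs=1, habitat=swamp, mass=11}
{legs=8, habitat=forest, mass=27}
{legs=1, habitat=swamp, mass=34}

Negative, Positive, Negative

One predicate separates the groups cleanly: legs ≥ 5.
{legs=1, habitat=swamp, mass=11}: legs = 1, does not satisfy this → Negative.
{legs=8, habitat=forest, mass=27}: legs = 8, matches → Positive.
{legs=1, habitat=swamp, mass=34}: legs = 1, does not satisfy this → Negative.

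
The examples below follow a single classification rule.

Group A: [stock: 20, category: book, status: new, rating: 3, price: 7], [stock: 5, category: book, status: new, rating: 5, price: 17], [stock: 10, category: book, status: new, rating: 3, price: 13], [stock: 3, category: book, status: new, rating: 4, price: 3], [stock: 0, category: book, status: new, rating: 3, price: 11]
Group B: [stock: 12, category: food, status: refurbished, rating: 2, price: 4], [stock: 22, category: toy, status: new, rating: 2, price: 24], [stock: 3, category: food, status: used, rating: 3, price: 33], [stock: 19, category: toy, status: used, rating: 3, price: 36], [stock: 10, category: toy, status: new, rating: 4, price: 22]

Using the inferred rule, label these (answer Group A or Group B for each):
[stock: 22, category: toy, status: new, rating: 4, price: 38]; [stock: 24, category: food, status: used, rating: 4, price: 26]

Looking at the examples, the only property every 'Group A' case has and every 'Group B' case lacks is: category is book.
[stock: 22, category: toy, status: new, rating: 4, price: 38] — category is toy, hence Group B.
[stock: 24, category: food, status: used, rating: 4, price: 26] — category is food, hence Group B.

Group B, Group B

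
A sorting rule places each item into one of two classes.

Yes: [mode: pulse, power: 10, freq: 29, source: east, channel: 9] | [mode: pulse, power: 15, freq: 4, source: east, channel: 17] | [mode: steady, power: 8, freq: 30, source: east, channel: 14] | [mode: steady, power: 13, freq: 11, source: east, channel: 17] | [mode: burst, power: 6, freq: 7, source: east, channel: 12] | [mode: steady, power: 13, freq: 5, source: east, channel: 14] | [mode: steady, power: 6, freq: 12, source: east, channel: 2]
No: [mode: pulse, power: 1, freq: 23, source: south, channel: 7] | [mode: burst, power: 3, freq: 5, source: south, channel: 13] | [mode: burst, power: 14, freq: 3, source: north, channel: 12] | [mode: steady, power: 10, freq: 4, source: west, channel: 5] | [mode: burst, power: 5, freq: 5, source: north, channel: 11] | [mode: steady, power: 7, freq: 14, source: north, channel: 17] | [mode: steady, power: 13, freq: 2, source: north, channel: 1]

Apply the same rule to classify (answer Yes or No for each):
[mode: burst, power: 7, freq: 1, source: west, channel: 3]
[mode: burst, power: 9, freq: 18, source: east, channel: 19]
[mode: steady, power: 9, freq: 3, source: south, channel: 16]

No, Yes, No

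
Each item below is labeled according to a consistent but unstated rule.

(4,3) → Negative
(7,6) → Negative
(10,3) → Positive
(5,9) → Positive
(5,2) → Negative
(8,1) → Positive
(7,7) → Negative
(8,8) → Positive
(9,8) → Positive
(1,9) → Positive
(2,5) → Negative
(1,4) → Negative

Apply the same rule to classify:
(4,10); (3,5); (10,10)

Positive, Negative, Positive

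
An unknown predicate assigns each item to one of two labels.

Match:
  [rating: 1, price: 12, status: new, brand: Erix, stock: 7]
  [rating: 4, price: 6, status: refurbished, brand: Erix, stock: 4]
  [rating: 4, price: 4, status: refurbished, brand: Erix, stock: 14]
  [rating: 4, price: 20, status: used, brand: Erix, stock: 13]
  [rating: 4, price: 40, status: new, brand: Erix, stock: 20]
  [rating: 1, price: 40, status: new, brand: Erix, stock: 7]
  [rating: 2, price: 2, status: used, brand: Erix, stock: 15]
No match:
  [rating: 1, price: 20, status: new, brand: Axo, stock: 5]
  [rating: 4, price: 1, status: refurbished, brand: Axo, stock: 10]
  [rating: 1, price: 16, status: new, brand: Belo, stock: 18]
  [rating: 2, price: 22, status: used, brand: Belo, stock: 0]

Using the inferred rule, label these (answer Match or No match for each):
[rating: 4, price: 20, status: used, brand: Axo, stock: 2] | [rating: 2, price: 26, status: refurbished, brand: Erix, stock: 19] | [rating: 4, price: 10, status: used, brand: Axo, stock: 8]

No match, Match, No match

The simplest hypothesis consistent with all the labels is: brand is Erix.
[rating: 4, price: 20, status: used, brand: Axo, stock: 2] — brand is Axo, hence No match.
[rating: 2, price: 26, status: refurbished, brand: Erix, stock: 19] — brand is Erix, hence Match.
[rating: 4, price: 10, status: used, brand: Axo, stock: 8] — brand is Axo, hence No match.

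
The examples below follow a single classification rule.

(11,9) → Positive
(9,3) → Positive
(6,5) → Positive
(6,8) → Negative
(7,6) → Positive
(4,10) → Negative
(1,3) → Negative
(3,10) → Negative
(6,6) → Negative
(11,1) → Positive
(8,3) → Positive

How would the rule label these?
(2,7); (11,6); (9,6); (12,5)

Negative, Positive, Positive, Positive

The distinguishing property — first > second — holds for all the 'Positive' cases and none of the 'Negative' cases.
Negative: (2,7), since 2 < 7. Positive: (11,6), since 11 > 6. Positive: (9,6), since 9 > 6. Positive: (12,5), since 12 > 5.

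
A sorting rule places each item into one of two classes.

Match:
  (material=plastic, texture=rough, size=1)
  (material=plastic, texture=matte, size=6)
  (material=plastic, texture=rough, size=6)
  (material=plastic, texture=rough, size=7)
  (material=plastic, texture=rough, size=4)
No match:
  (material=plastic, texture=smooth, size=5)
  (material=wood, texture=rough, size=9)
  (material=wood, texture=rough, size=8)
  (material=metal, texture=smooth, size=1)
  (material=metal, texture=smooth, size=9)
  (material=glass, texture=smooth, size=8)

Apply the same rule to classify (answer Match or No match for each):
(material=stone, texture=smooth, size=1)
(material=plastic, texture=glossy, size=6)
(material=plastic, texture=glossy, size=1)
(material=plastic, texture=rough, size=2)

No match, Match, Match, Match

One predicate separates the groups cleanly: material is plastic AND size ≠ 5.
(material=stone, texture=smooth, size=1): No match (material is stone, size = 1).
(material=plastic, texture=glossy, size=6): Match (material is plastic, size = 6).
(material=plastic, texture=glossy, size=1): Match (material is plastic, size = 1).
(material=plastic, texture=rough, size=2): Match (material is plastic, size = 2).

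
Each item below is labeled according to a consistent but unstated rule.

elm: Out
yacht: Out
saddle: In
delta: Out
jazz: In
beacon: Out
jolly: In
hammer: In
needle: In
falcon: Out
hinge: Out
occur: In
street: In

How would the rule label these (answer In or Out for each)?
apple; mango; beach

One predicate separates the groups cleanly: has a double letter.
apple: In ('pp' doubled).
mango: Out (no doubled letter).
beach: Out (no doubled letter).

In, Out, Out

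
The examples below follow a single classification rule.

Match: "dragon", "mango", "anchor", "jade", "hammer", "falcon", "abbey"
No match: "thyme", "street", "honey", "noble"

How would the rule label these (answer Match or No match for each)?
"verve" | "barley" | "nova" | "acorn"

The common property of the 'Match' items is: contains 'a'. No 'No match' item has it.
No match: "verve", since no 'a'.
Match: "barley", since has 'a'.
Match: "nova", since has 'a'.
Match: "acorn", since has 'a'.

No match, Match, Match, Match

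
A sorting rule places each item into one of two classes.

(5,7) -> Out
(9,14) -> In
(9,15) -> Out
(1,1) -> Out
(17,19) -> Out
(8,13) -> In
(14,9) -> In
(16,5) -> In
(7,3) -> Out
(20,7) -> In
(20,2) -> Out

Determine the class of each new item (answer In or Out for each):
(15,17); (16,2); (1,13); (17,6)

Comparing the two groups points to one rule — sum is odd.
(15,17): 15+17 = 32, doesn't match → Out.
(16,2): 16+2 = 18, doesn't match → Out.
(1,13): 1+13 = 14, doesn't match → Out.
(17,6): 17+6 = 23, passes → In.

Out, Out, Out, In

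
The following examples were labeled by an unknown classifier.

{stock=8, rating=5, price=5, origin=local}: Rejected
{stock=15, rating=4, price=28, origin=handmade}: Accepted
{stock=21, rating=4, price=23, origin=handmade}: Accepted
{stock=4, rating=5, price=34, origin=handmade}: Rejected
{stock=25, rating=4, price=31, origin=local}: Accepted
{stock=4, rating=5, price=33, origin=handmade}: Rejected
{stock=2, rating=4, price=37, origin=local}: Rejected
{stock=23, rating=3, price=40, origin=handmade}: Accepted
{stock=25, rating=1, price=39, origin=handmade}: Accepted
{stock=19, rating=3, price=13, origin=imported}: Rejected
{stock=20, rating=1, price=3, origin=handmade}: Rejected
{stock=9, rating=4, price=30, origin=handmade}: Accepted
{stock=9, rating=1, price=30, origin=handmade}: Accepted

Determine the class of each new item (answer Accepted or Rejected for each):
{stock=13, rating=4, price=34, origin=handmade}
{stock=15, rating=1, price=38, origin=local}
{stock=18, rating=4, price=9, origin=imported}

Accepted, Accepted, Rejected

All 'Accepted' examples share one property — price ≥ 23 AND stock ≥ 8 — and every 'Rejected' example lacks it.
{stock=13, rating=4, price=34, origin=handmade}: price = 34, stock = 13 — has this property, so Accepted.
{stock=15, rating=1, price=38, origin=local}: price = 38, stock = 15 — has this property, so Accepted.
{stock=18, rating=4, price=9, origin=imported}: price = 9, stock = 18 — does not pass, so Rejected.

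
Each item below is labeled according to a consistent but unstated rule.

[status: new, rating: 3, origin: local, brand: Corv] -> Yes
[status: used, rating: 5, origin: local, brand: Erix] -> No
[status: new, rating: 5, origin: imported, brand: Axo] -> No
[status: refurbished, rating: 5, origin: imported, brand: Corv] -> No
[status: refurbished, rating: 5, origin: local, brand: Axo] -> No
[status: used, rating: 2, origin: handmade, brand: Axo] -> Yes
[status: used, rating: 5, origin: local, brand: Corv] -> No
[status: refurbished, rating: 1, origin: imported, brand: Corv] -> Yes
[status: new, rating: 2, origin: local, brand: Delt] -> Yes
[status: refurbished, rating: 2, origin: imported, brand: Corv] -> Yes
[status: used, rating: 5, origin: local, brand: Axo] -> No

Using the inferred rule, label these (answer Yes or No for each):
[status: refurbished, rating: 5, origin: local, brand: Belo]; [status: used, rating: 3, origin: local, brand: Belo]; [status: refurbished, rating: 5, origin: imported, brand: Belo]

No, Yes, No

Rule: rating ≤ 3. This holds for each 'Yes' example and fails for each 'No' one.
[status: refurbished, rating: 5, origin: local, brand: Belo]: rating = 5 — lacks this property, so No. [status: used, rating: 3, origin: local, brand: Belo]: rating = 3 — passes, so Yes. [status: refurbished, rating: 5, origin: imported, brand: Belo]: rating = 5 — lacks this property, so No.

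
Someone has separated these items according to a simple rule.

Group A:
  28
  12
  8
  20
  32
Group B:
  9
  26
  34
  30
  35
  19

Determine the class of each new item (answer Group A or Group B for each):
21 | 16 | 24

Group B, Group A, Group A

Comparing the two groups points to one rule — multiple of 4.
21: 21 = 4·5 + 1, does not satisfy this → Group B.
16: 16 = 4·4, fits → Group A.
24: 24 = 4·6, fits → Group A.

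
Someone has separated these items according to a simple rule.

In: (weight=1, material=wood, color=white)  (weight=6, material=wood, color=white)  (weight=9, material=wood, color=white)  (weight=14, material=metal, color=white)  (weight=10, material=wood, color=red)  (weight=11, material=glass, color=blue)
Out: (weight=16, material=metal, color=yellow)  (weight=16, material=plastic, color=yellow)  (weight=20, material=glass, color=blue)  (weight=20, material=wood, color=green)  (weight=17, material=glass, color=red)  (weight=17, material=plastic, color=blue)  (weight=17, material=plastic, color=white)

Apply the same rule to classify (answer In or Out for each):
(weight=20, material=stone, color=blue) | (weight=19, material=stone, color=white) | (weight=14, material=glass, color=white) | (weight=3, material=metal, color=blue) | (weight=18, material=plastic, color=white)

Out, Out, In, In, Out

The rule appears to be: weight ≤ 14.
(weight=20, material=stone, color=blue) → weight = 20 → Out. (weight=19, material=stone, color=white) → weight = 19 → Out. (weight=14, material=glass, color=white) → weight = 14 → In. (weight=3, material=metal, color=blue) → weight = 3 → In. (weight=18, material=plastic, color=white) → weight = 18 → Out.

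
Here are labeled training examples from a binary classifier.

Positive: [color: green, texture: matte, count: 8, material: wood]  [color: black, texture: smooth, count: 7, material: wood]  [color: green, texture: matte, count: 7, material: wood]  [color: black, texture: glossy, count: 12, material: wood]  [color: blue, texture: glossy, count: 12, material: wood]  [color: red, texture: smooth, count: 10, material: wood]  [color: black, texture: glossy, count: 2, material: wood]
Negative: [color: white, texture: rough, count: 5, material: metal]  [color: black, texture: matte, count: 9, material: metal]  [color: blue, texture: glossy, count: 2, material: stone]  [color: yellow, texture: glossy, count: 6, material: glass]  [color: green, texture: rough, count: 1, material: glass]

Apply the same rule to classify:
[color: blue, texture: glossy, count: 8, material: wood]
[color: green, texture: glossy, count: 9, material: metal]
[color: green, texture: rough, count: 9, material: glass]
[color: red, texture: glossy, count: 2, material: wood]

A rule that fits every label: material is wood — true of each 'Positive' example, false of each 'Negative' one.
[color: blue, texture: glossy, count: 8, material: wood]: material is wood, passes → Positive. [color: green, texture: glossy, count: 9, material: metal]: material is metal, doesn't match → Negative. [color: green, texture: rough, count: 9, material: glass]: material is glass, doesn't match → Negative. [color: red, texture: glossy, count: 2, material: wood]: material is wood, passes → Positive.

Positive, Negative, Negative, Positive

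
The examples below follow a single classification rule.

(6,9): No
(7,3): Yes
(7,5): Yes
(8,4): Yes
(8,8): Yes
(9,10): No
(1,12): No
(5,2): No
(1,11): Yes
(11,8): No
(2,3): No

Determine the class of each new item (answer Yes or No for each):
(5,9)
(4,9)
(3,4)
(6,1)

Yes, No, No, No

All 'Yes' examples share one property — sum is even — and every 'No' example lacks it.
(5,9): 5+9 = 14, has this property → Yes.
(4,9): 4+9 = 13, does not fit → No.
(3,4): 3+4 = 7, does not fit → No.
(6,1): 6+1 = 7, does not fit → No.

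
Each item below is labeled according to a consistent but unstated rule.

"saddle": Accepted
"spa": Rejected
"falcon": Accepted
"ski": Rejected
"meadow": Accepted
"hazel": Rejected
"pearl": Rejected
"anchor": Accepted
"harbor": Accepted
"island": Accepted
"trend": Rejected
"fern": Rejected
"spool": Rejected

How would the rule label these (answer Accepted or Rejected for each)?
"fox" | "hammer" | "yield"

All 'Accepted' examples share one property — length 6 — and every 'Rejected' example lacks it.
"fox" → length 3 → Rejected.
"hammer" → length 6 → Accepted.
"yield" → length 5 → Rejected.

Rejected, Accepted, Rejected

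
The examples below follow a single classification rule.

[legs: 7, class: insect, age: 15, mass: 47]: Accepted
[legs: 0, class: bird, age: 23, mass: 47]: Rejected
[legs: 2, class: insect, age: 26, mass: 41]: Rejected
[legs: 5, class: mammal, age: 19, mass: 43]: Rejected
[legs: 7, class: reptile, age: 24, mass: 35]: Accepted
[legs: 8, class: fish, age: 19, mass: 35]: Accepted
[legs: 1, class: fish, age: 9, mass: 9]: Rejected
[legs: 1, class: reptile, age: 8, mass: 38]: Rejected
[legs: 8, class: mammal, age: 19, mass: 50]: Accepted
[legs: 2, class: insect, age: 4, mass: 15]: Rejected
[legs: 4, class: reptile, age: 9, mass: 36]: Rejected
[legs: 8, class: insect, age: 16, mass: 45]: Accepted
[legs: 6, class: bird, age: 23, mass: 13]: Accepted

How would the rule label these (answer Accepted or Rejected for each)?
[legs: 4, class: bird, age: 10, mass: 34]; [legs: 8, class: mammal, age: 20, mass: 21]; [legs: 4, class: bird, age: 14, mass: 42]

One predicate separates the groups cleanly: legs ≥ 6.
[legs: 4, class: bird, age: 10, mass: 34] → legs = 4 → Rejected.
[legs: 8, class: mammal, age: 20, mass: 21] → legs = 8 → Accepted.
[legs: 4, class: bird, age: 14, mass: 42] → legs = 4 → Rejected.

Rejected, Accepted, Rejected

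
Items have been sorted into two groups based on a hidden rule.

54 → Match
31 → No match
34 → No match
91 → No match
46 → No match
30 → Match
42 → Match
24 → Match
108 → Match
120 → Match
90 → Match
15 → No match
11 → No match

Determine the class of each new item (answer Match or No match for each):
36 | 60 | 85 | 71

Rule: multiple of 6. This holds for each 'Match' example and fails for each 'No match' one.

Match, Match, No match, No match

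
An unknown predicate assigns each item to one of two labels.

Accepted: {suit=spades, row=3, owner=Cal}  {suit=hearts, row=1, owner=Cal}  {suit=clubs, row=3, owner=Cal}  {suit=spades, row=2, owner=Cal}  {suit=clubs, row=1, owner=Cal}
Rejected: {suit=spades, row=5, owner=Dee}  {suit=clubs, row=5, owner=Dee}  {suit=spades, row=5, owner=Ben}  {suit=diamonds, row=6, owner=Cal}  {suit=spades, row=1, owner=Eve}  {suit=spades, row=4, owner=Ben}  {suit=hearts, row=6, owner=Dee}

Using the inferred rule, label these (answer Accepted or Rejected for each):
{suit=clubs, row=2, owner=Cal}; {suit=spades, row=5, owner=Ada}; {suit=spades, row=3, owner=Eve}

Accepted, Rejected, Rejected

The classifier is using: owner is Cal AND row ≤ 3.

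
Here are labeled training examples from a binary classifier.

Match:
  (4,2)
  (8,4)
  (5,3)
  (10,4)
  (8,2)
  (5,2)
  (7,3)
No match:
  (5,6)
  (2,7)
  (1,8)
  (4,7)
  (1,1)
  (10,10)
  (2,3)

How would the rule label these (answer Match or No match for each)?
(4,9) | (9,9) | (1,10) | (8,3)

No match, No match, No match, Match

The simplest hypothesis consistent with all the labels is: first > second.
(4,9) — 4 < 9, hence No match.
(9,9) — 9 = 9, hence No match.
(1,10) — 1 < 10, hence No match.
(8,3) — 8 > 3, hence Match.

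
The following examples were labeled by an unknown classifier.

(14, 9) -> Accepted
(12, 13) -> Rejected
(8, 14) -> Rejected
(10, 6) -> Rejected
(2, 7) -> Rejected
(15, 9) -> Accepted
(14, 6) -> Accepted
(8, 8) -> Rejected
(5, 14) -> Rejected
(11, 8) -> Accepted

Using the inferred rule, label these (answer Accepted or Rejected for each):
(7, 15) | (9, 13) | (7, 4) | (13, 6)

Rule: first > second AND sum ≥ 19. This holds for each 'Accepted' example and fails for each 'Rejected' one.
(7, 15): 7 < 15, 7+15 = 22 — doesn't match, so Rejected.
(9, 13): 9 < 13, 9+13 = 22 — doesn't match, so Rejected.
(7, 4): 7 > 4, 7+4 = 11 — doesn't match, so Rejected.
(13, 6): 13 > 6, 13+6 = 19 — satisfies this, so Accepted.

Rejected, Rejected, Rejected, Accepted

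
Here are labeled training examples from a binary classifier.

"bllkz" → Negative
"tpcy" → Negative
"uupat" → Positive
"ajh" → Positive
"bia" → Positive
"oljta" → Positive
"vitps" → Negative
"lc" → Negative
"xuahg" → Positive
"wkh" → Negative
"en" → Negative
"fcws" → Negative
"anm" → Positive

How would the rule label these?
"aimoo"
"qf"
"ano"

Positive, Negative, Positive

Every 'Positive' example satisfies: contains 'a'. None of the 'Negative' examples do.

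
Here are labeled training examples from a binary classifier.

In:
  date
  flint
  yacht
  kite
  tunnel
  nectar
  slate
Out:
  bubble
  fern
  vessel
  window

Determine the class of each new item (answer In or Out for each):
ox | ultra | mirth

Rule: contains 't'. This holds for each 'In' example and fails for each 'Out' one.

Out, In, In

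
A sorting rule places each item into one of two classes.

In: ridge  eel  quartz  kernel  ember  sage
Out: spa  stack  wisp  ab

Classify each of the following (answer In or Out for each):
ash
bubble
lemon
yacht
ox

One predicate separates the groups cleanly: has ≥ 2 vowels.
ash → 1 vowel → Out.
bubble → 2 vowels → In.
lemon → 2 vowels → In.
yacht → 1 vowel → Out.
ox → 1 vowel → Out.

Out, In, In, Out, Out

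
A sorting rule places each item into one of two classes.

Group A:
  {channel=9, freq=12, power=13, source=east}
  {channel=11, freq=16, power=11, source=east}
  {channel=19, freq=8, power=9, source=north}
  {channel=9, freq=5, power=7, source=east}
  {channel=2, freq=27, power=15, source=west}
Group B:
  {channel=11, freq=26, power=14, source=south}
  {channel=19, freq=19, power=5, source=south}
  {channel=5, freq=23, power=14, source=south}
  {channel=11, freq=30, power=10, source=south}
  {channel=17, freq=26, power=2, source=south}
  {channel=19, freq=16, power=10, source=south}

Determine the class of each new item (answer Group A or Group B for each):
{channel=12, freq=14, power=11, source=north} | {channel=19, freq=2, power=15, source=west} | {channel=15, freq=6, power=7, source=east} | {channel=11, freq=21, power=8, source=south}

One predicate separates the groups cleanly: source is not south.
{channel=12, freq=14, power=11, source=north}: Group A (source is north).
{channel=19, freq=2, power=15, source=west}: Group A (source is west).
{channel=15, freq=6, power=7, source=east}: Group A (source is east).
{channel=11, freq=21, power=8, source=south}: Group B (source is south).

Group A, Group A, Group A, Group B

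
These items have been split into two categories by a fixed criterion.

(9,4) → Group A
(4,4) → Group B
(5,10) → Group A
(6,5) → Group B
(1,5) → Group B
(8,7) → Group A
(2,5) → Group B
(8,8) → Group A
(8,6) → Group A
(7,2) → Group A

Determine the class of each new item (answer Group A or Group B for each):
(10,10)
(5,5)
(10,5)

Group A, Group B, Group A

One predicate separates the groups cleanly: max ≥ 7.
(10,10) → max 10 → Group A.
(5,5) → max 5 → Group B.
(10,5) → max 10 → Group A.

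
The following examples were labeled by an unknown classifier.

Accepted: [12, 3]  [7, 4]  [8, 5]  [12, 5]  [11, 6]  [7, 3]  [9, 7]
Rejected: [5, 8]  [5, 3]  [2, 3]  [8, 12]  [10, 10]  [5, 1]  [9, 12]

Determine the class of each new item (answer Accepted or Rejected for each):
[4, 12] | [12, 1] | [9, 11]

Rejected, Accepted, Rejected

The distinguishing property — first > second AND sum ≥ 10 — holds for all the 'Accepted' cases and none of the 'Rejected' cases.
[4, 12] → 4 < 12, 4+12 = 16 → Rejected. [12, 1] → 12 > 1, 12+1 = 13 → Accepted. [9, 11] → 9 < 11, 9+11 = 20 → Rejected.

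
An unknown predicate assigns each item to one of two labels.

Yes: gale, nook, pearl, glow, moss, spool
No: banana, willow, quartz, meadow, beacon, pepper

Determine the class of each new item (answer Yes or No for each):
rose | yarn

Yes, Yes

The simplest hypothesis consistent with all the labels is: length ≤ 5.
rose → length 4 → Yes.
yarn → length 4 → Yes.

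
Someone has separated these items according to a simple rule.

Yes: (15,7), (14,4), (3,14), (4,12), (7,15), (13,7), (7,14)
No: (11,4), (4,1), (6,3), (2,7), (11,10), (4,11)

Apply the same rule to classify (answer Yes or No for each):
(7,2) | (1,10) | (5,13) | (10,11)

No, No, Yes, No

The pattern is that an item is 'Yes' exactly when: max ≥ 12.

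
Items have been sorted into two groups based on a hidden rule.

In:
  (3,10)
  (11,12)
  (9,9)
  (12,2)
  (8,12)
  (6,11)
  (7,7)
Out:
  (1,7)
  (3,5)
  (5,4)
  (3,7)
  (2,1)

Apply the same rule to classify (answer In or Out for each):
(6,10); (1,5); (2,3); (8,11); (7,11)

The rule appears to be: sum ≥ 13.

In, Out, Out, In, In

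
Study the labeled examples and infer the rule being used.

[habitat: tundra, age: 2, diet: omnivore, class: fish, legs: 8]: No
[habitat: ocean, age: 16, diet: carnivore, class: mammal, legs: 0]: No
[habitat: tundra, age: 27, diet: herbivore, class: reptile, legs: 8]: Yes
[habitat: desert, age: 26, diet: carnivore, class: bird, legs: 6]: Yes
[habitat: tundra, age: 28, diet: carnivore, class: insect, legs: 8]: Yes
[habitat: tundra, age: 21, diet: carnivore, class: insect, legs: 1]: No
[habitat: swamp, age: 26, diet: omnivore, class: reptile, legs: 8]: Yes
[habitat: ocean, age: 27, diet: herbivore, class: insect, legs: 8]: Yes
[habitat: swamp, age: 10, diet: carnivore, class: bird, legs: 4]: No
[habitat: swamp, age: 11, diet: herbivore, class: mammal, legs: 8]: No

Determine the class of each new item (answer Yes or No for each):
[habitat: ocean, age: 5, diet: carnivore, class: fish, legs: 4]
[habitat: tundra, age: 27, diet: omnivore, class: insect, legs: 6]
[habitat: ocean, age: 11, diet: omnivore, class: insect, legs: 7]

A rule that fits every label: age ≥ 26 — true of each 'Yes' example, false of each 'No' one.
[habitat: ocean, age: 5, diet: carnivore, class: fish, legs: 4]: age = 5, lacks this property → No. [habitat: tundra, age: 27, diet: omnivore, class: insect, legs: 6]: age = 27, passes → Yes. [habitat: ocean, age: 11, diet: omnivore, class: insect, legs: 7]: age = 11, lacks this property → No.

No, Yes, No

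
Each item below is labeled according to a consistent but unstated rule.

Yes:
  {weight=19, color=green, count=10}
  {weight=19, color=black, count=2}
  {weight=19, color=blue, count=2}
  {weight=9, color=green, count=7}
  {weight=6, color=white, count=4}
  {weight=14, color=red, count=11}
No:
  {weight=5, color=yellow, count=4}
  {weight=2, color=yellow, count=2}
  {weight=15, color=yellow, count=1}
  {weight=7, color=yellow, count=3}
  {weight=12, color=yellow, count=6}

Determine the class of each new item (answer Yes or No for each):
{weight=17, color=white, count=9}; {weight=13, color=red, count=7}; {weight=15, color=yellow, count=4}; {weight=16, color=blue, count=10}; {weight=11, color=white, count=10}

Looking at the examples, the only property every 'Yes' case has and every 'No' case lacks is: color is not yellow.
{weight=17, color=white, count=9}: color is white, matches → Yes.
{weight=13, color=red, count=7}: color is red, matches → Yes.
{weight=15, color=yellow, count=4}: color is yellow, lacks this property → No.
{weight=16, color=blue, count=10}: color is blue, matches → Yes.
{weight=11, color=white, count=10}: color is white, matches → Yes.

Yes, Yes, No, Yes, Yes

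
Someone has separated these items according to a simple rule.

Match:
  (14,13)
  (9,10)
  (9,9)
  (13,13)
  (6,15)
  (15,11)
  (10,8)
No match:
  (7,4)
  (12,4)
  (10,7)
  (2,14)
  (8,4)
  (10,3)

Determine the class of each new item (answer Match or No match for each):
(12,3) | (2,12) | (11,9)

Rule: sum ≥ 18. This holds for each 'Match' example and fails for each 'No match' one.
No match: (12,3), since 12+3 = 15.
No match: (2,12), since 2+12 = 14.
Match: (11,9), since 11+9 = 20.

No match, No match, Match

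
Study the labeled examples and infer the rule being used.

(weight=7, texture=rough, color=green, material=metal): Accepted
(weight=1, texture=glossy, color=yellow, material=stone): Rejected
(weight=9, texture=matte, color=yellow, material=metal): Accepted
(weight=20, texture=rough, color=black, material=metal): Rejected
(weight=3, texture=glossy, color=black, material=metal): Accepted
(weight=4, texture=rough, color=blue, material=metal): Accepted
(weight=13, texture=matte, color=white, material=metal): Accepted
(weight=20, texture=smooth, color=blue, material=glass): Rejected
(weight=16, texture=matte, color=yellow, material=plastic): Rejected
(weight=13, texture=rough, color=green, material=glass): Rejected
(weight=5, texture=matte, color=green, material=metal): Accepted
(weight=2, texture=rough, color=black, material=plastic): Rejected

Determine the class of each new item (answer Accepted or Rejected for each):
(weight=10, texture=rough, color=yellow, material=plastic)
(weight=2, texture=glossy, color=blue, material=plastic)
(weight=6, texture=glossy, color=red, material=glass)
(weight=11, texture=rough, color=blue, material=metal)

The common property of the 'Accepted' items is: material is metal AND weight ≤ 13. No 'Rejected' item has it.
(weight=10, texture=rough, color=yellow, material=plastic): material is plastic, weight = 10, fails this test → Rejected. (weight=2, texture=glossy, color=blue, material=plastic): material is plastic, weight = 2, fails this test → Rejected. (weight=6, texture=glossy, color=red, material=glass): material is glass, weight = 6, fails this test → Rejected. (weight=11, texture=rough, color=blue, material=metal): material is metal, weight = 11, has this property → Accepted.

Rejected, Rejected, Rejected, Accepted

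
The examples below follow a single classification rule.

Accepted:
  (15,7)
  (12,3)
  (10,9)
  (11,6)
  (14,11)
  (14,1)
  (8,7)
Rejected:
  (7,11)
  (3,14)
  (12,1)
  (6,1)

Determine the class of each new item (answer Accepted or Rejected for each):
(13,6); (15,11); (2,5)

The simplest hypothesis consistent with all the labels is: first > second AND sum ≥ 15.

Accepted, Accepted, Rejected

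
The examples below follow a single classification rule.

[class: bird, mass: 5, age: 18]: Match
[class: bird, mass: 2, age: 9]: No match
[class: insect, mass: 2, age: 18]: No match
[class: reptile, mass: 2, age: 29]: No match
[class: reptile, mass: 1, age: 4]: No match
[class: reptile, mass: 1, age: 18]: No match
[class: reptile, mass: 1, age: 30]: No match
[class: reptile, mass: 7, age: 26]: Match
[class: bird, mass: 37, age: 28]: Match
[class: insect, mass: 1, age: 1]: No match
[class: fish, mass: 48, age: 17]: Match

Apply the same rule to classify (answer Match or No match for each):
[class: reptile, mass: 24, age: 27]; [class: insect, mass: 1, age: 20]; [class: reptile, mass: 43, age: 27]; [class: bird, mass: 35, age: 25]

Match, No match, Match, Match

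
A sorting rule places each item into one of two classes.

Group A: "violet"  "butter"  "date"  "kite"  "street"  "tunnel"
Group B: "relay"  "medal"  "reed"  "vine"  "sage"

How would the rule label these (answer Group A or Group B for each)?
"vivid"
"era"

'Group A' ⟺ contains 't'.
"vivid": no 't', doesn't qualify → Group B.
"era": no 't', doesn't qualify → Group B.

Group B, Group B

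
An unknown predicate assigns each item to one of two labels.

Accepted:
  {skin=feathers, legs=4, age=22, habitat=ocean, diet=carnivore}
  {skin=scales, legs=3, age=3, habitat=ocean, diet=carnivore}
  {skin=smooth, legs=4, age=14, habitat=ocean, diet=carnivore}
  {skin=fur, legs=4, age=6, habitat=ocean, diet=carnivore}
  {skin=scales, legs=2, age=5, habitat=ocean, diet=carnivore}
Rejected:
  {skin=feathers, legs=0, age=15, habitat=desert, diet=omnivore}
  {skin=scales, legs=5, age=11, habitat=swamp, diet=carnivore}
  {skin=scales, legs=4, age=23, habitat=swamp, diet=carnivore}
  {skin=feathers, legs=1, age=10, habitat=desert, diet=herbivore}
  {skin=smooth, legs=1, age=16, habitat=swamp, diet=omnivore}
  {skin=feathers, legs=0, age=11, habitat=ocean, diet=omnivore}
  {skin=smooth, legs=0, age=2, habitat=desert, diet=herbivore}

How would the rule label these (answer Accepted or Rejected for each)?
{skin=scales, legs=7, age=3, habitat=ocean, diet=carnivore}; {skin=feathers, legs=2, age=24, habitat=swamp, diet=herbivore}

The simplest hypothesis consistent with all the labels is: diet is carnivore AND habitat is ocean.

Accepted, Rejected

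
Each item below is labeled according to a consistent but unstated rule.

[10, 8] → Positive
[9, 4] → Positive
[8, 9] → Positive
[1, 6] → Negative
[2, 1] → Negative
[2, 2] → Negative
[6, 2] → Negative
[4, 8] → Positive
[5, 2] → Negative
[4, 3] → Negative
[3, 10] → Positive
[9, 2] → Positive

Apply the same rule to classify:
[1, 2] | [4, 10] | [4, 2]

Negative, Positive, Negative

The simplest hypothesis consistent with all the labels is: sum ≥ 11.
[1, 2]: 1+2 = 3 — fails this test, so Negative.
[4, 10]: 4+10 = 14 — has this property, so Positive.
[4, 2]: 4+2 = 6 — fails this test, so Negative.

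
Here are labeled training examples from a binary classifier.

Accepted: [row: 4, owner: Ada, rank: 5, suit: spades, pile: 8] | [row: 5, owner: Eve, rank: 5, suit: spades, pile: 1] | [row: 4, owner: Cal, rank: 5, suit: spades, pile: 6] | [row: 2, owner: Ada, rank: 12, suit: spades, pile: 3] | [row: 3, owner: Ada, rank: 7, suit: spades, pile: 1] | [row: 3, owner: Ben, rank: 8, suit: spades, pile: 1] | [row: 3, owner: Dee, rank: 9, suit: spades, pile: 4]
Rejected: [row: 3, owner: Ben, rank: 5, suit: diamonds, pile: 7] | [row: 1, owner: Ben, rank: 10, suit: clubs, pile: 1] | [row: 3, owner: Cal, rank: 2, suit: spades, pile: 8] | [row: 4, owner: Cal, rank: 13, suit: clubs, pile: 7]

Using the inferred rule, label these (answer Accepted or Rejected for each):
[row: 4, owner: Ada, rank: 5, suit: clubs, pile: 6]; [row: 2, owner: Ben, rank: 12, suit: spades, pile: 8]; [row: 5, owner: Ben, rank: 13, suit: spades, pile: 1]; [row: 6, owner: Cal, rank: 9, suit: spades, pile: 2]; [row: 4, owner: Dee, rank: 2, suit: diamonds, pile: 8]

The simplest hypothesis consistent with all the labels is: suit is spades AND rank ≥ 5.
[row: 4, owner: Ada, rank: 5, suit: clubs, pile: 6]: suit is clubs, rank = 5 — doesn't qualify, so Rejected. [row: 2, owner: Ben, rank: 12, suit: spades, pile: 8]: suit is spades, rank = 12 — meets the rule, so Accepted. [row: 5, owner: Ben, rank: 13, suit: spades, pile: 1]: suit is spades, rank = 13 — meets the rule, so Accepted. [row: 6, owner: Cal, rank: 9, suit: spades, pile: 2]: suit is spades, rank = 9 — meets the rule, so Accepted. [row: 4, owner: Dee, rank: 2, suit: diamonds, pile: 8]: suit is diamonds, rank = 2 — doesn't qualify, so Rejected.

Rejected, Accepted, Accepted, Accepted, Rejected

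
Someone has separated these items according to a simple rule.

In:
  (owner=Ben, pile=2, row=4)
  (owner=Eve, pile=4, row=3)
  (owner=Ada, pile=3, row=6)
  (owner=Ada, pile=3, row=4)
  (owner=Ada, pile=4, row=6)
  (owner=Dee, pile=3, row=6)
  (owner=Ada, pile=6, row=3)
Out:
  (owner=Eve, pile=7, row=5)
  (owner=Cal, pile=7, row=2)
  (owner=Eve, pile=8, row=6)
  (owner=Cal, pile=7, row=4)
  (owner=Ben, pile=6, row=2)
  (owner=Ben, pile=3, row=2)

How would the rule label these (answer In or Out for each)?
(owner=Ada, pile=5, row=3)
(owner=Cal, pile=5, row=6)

Rule: row ≥ 3 AND pile ≤ 6. This holds for each 'In' example and fails for each 'Out' one.
(owner=Ada, pile=5, row=3): row = 3, pile = 5 — satisfies this, so In.
(owner=Cal, pile=5, row=6): row = 6, pile = 5 — satisfies this, so In.

In, In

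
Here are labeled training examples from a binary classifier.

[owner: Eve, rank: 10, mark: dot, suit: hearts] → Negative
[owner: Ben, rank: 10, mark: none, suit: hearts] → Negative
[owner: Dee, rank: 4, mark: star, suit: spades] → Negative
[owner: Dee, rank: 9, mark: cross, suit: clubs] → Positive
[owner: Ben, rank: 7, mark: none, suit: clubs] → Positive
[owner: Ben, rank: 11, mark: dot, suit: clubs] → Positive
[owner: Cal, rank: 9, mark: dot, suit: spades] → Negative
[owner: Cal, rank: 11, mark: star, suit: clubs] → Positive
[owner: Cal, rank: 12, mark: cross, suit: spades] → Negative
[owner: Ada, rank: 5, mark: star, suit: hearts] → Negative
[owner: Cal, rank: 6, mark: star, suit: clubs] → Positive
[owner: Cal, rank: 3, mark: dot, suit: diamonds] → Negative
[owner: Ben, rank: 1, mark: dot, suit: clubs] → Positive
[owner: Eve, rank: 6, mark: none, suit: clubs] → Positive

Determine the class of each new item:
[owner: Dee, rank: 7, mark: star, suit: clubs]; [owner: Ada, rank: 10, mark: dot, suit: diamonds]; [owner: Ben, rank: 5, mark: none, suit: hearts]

Positive, Negative, Negative

Rule: suit is clubs. This holds for each 'Positive' example and fails for each 'Negative' one.
[owner: Dee, rank: 7, mark: star, suit: clubs]: Positive (suit is clubs). [owner: Ada, rank: 10, mark: dot, suit: diamonds]: Negative (suit is diamonds). [owner: Ben, rank: 5, mark: none, suit: hearts]: Negative (suit is hearts).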